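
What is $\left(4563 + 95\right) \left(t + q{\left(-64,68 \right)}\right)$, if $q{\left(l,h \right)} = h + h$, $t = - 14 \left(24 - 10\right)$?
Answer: $-279480$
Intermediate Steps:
$t = -196$ ($t = \left(-14\right) 14 = -196$)
$q{\left(l,h \right)} = 2 h$
$\left(4563 + 95\right) \left(t + q{\left(-64,68 \right)}\right) = \left(4563 + 95\right) \left(-196 + 2 \cdot 68\right) = 4658 \left(-196 + 136\right) = 4658 \left(-60\right) = -279480$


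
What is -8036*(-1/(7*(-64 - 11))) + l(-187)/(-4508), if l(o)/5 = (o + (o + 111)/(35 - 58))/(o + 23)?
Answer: -19522378423/1275313200 ≈ -15.308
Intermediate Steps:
l(o) = 5*(-111/23 + 22*o/23)/(23 + o) (l(o) = 5*((o + (o + 111)/(35 - 58))/(o + 23)) = 5*((o + (111 + o)/(-23))/(23 + o)) = 5*((o + (111 + o)*(-1/23))/(23 + o)) = 5*((o + (-111/23 - o/23))/(23 + o)) = 5*((-111/23 + 22*o/23)/(23 + o)) = 5*(-111/23 + 22*o/23)/(23 + o))
-8036*(-1/(7*(-64 - 11))) + l(-187)/(-4508) = -8036*(-1/(7*(-64 - 11))) + (5*(-111 + 22*(-187))/(23*(23 - 187)))/(-4508) = -8036/((-75*(-7))) + ((5/23)*(-111 - 4114)/(-164))*(-1/4508) = -8036/525 + ((5/23)*(-1/164)*(-4225))*(-1/4508) = -8036*1/525 + (21125/3772)*(-1/4508) = -1148/75 - 21125/17004176 = -19522378423/1275313200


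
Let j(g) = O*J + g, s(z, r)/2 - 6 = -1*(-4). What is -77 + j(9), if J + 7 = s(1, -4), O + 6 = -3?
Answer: -185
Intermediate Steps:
O = -9 (O = -6 - 3 = -9)
s(z, r) = 20 (s(z, r) = 12 + 2*(-1*(-4)) = 12 + 2*4 = 12 + 8 = 20)
J = 13 (J = -7 + 20 = 13)
j(g) = -117 + g (j(g) = -9*13 + g = -117 + g)
-77 + j(9) = -77 + (-117 + 9) = -77 - 108 = -185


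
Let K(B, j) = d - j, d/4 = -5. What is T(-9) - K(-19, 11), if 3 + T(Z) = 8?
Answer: 36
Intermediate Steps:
d = -20 (d = 4*(-5) = -20)
T(Z) = 5 (T(Z) = -3 + 8 = 5)
K(B, j) = -20 - j
T(-9) - K(-19, 11) = 5 - (-20 - 1*11) = 5 - (-20 - 11) = 5 - 1*(-31) = 5 + 31 = 36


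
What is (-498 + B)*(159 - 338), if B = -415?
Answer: 163427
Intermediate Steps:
(-498 + B)*(159 - 338) = (-498 - 415)*(159 - 338) = -913*(-179) = 163427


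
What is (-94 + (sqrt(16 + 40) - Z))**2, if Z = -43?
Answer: 2657 - 204*sqrt(14) ≈ 1893.7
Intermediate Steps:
(-94 + (sqrt(16 + 40) - Z))**2 = (-94 + (sqrt(16 + 40) - 1*(-43)))**2 = (-94 + (sqrt(56) + 43))**2 = (-94 + (2*sqrt(14) + 43))**2 = (-94 + (43 + 2*sqrt(14)))**2 = (-51 + 2*sqrt(14))**2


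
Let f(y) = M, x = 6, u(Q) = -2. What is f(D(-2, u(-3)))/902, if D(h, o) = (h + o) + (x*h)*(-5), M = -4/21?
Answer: -2/9471 ≈ -0.00021117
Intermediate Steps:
M = -4/21 (M = -4*1/21 = -4/21 ≈ -0.19048)
D(h, o) = o - 29*h (D(h, o) = (h + o) + (6*h)*(-5) = (h + o) - 30*h = o - 29*h)
f(y) = -4/21
f(D(-2, u(-3)))/902 = -4/21/902 = -4/21*1/902 = -2/9471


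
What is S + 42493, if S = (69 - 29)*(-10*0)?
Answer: 42493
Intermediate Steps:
S = 0 (S = 40*0 = 0)
S + 42493 = 0 + 42493 = 42493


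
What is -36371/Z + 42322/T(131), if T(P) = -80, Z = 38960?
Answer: -4129437/7792 ≈ -529.96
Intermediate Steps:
-36371/Z + 42322/T(131) = -36371/38960 + 42322/(-80) = -36371*1/38960 + 42322*(-1/80) = -36371/38960 - 21161/40 = -4129437/7792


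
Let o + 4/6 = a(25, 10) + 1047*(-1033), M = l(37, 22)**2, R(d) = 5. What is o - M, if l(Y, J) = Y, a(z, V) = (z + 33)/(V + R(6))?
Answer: -5414584/5 ≈ -1.0829e+6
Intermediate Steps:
a(z, V) = (33 + z)/(5 + V) (a(z, V) = (z + 33)/(V + 5) = (33 + z)/(5 + V))
M = 1369 (M = 37**2 = 1369)
o = -5407739/5 (o = -2/3 + ((33 + 25)/(5 + 10) + 1047*(-1033)) = -2/3 + (58/15 - 1081551) = -2/3 - 16223207/15 = -5407739/5 ≈ -1.0815e+6)
o - M = -5407739/5 - 1*1369 = -5407739/5 - 1369 = -5414584/5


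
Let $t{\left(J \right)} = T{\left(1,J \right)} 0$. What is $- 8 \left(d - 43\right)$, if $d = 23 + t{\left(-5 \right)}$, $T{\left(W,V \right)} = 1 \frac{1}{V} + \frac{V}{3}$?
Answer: $160$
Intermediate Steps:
$T{\left(W,V \right)} = \frac{1}{V} + \frac{V}{3}$ ($T{\left(W,V \right)} = \frac{1}{V} + V \frac{1}{3} = \frac{1}{V} + \frac{V}{3}$)
$t{\left(J \right)} = 0$ ($t{\left(J \right)} = \left(\frac{1}{J} + \frac{J}{3}\right) 0 = 0$)
$d = 23$ ($d = 23 + 0 = 23$)
$- 8 \left(d - 43\right) = - 8 \left(23 - 43\right) = \left(-8\right) \left(-20\right) = 160$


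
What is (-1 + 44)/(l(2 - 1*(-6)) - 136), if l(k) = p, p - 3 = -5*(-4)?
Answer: -43/113 ≈ -0.38053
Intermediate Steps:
p = 23 (p = 3 - 5*(-4) = 3 + 20 = 23)
l(k) = 23
(-1 + 44)/(l(2 - 1*(-6)) - 136) = (-1 + 44)/(23 - 136) = 43/(-113) = 43*(-1/113) = -43/113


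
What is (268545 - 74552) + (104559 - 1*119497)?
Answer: 179055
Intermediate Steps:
(268545 - 74552) + (104559 - 1*119497) = 193993 + (104559 - 119497) = 193993 - 14938 = 179055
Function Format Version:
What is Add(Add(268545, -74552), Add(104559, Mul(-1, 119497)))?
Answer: 179055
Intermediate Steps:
Add(Add(268545, -74552), Add(104559, Mul(-1, 119497))) = Add(193993, Add(104559, -119497)) = Add(193993, -14938) = 179055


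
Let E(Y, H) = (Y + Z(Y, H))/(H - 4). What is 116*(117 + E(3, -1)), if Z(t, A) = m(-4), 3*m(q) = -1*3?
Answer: 67628/5 ≈ 13526.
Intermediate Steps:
m(q) = -1 (m(q) = (-1*3)/3 = (⅓)*(-3) = -1)
Z(t, A) = -1
E(Y, H) = (-1 + Y)/(-4 + H) (E(Y, H) = (Y - 1)/(H - 4) = (-1 + Y)/(-4 + H))
116*(117 + E(3, -1)) = 116*(117 + (-1 + 3)/(-4 - 1)) = 116*(117 + 2/(-5)) = 116*(117 - ⅕*2) = 116*(117 - ⅖) = 116*(583/5) = 67628/5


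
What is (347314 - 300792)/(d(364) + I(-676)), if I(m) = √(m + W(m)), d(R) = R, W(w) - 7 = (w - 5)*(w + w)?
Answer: -16934008/787547 + 139566*√102227/787547 ≈ 35.159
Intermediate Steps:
W(w) = 7 + 2*w*(-5 + w) (W(w) = 7 + (w - 5)*(w + w) = 7 + (-5 + w)*(2*w) = 7 + 2*w*(-5 + w))
I(m) = √(7 - 9*m + 2*m²) (I(m) = √(m + (7 - 10*m + 2*m²)) = √(7 - 9*m + 2*m²))
(347314 - 300792)/(d(364) + I(-676)) = (347314 - 300792)/(364 + √(7 - 9*(-676) + 2*(-676)²)) = 46522/(364 + √(7 + 6084 + 2*456976)) = 46522/(364 + √(7 + 6084 + 913952)) = 46522/(364 + √920043) = 46522/(364 + 3*√102227)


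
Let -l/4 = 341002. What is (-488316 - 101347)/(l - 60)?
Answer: 589663/1364068 ≈ 0.43228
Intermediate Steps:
l = -1364008 (l = -4*341002 = -1364008)
(-488316 - 101347)/(l - 60) = (-488316 - 101347)/(-1364008 - 60) = -589663/(-1364068) = -589663*(-1/1364068) = 589663/1364068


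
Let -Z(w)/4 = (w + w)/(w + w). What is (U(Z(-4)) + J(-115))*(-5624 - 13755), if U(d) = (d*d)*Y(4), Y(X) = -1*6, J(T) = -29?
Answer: 2422375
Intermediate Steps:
Z(w) = -4 (Z(w) = -4*(w + w)/(w + w) = -4*2*w/(2*w) = -4*2*w*1/(2*w) = -4*1 = -4)
Y(X) = -6
U(d) = -6*d² (U(d) = (d*d)*(-6) = d²*(-6) = -6*d²)
(U(Z(-4)) + J(-115))*(-5624 - 13755) = (-6*(-4)² - 29)*(-5624 - 13755) = (-6*16 - 29)*(-19379) = (-96 - 29)*(-19379) = -125*(-19379) = 2422375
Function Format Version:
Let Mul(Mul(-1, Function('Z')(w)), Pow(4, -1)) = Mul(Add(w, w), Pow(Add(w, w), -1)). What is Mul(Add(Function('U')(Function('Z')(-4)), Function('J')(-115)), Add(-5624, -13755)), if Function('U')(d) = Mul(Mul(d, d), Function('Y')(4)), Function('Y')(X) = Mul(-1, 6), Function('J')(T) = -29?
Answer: 2422375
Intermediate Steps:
Function('Z')(w) = -4 (Function('Z')(w) = Mul(-4, Mul(Add(w, w), Pow(Add(w, w), -1))) = Mul(-4, Mul(Mul(2, w), Pow(Mul(2, w), -1))) = Mul(-4, Mul(Mul(2, w), Mul(Rational(1, 2), Pow(w, -1)))) = Mul(-4, 1) = -4)
Function('Y')(X) = -6
Function('U')(d) = Mul(-6, Pow(d, 2)) (Function('U')(d) = Mul(Mul(d, d), -6) = Mul(Pow(d, 2), -6) = Mul(-6, Pow(d, 2)))
Mul(Add(Function('U')(Function('Z')(-4)), Function('J')(-115)), Add(-5624, -13755)) = Mul(Add(Mul(-6, Pow(-4, 2)), -29), Add(-5624, -13755)) = Mul(Add(Mul(-6, 16), -29), -19379) = Mul(Add(-96, -29), -19379) = Mul(-125, -19379) = 2422375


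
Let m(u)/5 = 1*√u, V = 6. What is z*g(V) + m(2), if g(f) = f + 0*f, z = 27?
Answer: 162 + 5*√2 ≈ 169.07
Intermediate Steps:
m(u) = 5*√u (m(u) = 5*(1*√u) = 5*√u)
g(f) = f (g(f) = f + 0 = f)
z*g(V) + m(2) = 27*6 + 5*√2 = 162 + 5*√2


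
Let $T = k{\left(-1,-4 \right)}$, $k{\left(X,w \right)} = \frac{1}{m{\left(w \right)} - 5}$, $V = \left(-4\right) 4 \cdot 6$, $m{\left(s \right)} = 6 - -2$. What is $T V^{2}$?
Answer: $3072$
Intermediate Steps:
$m{\left(s \right)} = 8$ ($m{\left(s \right)} = 6 + 2 = 8$)
$V = -96$ ($V = \left(-16\right) 6 = -96$)
$k{\left(X,w \right)} = \frac{1}{3}$ ($k{\left(X,w \right)} = \frac{1}{8 - 5} = \frac{1}{3}$)
$T = \frac{1}{3} \approx 0.33333$
$T V^{2} = \frac{\left(-96\right)^{2}}{3} = \frac{1}{3} \cdot 9216 = 3072$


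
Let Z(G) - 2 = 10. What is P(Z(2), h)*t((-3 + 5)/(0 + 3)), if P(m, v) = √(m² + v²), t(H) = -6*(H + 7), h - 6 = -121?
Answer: -46*√13369 ≈ -5318.7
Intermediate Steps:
h = -115 (h = 6 - 121 = -115)
Z(G) = 12 (Z(G) = 2 + 10 = 12)
t(H) = -42 - 6*H (t(H) = -6*(7 + H) = -42 - 6*H)
P(Z(2), h)*t((-3 + 5)/(0 + 3)) = √(12² + (-115)²)*(-42 - 6*(-3 + 5)/(0 + 3)) = √(144 + 13225)*(-42 - 12/3) = √13369*(-42 - 12/3) = √13369*(-42 - 6*⅔) = √13369*(-42 - 4) = √13369*(-46) = -46*√13369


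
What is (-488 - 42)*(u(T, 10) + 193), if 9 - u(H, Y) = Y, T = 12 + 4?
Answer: -101760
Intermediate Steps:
T = 16
u(H, Y) = 9 - Y
(-488 - 42)*(u(T, 10) + 193) = (-488 - 42)*((9 - 1*10) + 193) = -530*((9 - 10) + 193) = -530*(-1 + 193) = -530*192 = -101760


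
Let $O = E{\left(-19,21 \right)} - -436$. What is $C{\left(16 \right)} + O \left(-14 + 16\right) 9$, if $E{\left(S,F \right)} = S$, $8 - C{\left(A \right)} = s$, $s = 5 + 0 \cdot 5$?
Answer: $7509$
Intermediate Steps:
$s = 5$ ($s = 5 + 0 = 5$)
$C{\left(A \right)} = 3$ ($C{\left(A \right)} = 8 - 5 = 3$)
$O = 417$ ($O = -19 - -436 = -19 + 436 = 417$)
$C{\left(16 \right)} + O \left(-14 + 16\right) 9 = 3 + 417 \left(-14 + 16\right) 9 = 3 + 417 \cdot 2 \cdot 9 = 3 + 417 \cdot 18 = 3 + 7506 = 7509$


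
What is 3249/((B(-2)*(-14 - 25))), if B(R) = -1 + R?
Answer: 361/13 ≈ 27.769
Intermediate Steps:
3249/((B(-2)*(-14 - 25))) = 3249/(((-1 - 2)*(-14 - 25))) = 3249/((-3*(-39))) = 3249/117 = 3249*(1/117) = 361/13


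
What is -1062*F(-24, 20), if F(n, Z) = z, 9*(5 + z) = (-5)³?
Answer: 20060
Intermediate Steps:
z = -170/9 (z = -5 + (⅑)*(-5)³ = -5 + (⅑)*(-125) = -5 - 125/9 = -170/9 ≈ -18.889)
F(n, Z) = -170/9
-1062*F(-24, 20) = -1062*(-170/9) = 20060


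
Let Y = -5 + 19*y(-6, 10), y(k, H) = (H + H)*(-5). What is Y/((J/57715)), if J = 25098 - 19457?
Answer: -109947075/5641 ≈ -19491.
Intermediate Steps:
J = 5641
y(k, H) = -10*H (y(k, H) = (2*H)*(-5) = -10*H)
Y = -1905 (Y = -5 + 19*(-10*10) = -5 + 19*(-100) = -5 - 1900 = -1905)
Y/((J/57715)) = -1905/(5641/57715) = -1905/(5641*(1/57715)) = -1905/5641/57715 = -1905*57715/5641 = -109947075/5641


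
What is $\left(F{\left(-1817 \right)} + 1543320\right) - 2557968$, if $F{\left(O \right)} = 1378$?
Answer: $-1013270$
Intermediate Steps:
$\left(F{\left(-1817 \right)} + 1543320\right) - 2557968 = \left(1378 + 1543320\right) - 2557968 = 1544698 - 2557968 = -1013270$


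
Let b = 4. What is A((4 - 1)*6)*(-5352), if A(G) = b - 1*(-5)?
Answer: -48168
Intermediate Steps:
A(G) = 9 (A(G) = 4 - 1*(-5) = 4 + 5 = 9)
A((4 - 1)*6)*(-5352) = 9*(-5352) = -48168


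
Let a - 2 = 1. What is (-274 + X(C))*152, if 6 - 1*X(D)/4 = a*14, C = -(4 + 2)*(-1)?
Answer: -63536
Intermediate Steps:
a = 3 (a = 2 + 1 = 3)
C = 6 (C = -6*(-1) = -1*(-6) = 6)
X(D) = -144 (X(D) = 24 - 12*14 = 24 - 4*42 = 24 - 168 = -144)
(-274 + X(C))*152 = (-274 - 144)*152 = -418*152 = -63536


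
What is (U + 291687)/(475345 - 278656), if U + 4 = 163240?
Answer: 151641/65563 ≈ 2.3129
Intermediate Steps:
U = 163236 (U = -4 + 163240 = 163236)
(U + 291687)/(475345 - 278656) = (163236 + 291687)/(475345 - 278656) = 454923/196689 = 454923*(1/196689) = 151641/65563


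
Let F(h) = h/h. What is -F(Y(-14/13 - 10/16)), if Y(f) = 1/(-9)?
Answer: -1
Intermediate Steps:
Y(f) = -⅑ (Y(f) = 1*(-⅑) = -⅑)
F(h) = 1
-F(Y(-14/13 - 10/16)) = -1*1 = -1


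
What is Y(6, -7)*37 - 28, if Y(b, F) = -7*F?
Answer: 1785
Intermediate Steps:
Y(6, -7)*37 - 28 = -7*(-7)*37 - 28 = 49*37 - 28 = 1813 - 28 = 1785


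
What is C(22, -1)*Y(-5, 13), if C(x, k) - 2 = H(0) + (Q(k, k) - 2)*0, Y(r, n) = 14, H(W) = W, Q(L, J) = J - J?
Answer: 28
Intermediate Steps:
Q(L, J) = 0
C(x, k) = 2 (C(x, k) = 2 + (0 + (0 - 2)*0) = 2 + (0 - 2*0) = 2 + (0 + 0) = 2 + 0 = 2)
C(22, -1)*Y(-5, 13) = 2*14 = 28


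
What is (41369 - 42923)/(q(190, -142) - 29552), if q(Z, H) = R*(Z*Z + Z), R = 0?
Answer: 777/14776 ≈ 0.052585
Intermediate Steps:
q(Z, H) = 0 (q(Z, H) = 0*(Z*Z + Z) = 0*(Z² + Z) = 0*(Z + Z²) = 0)
(41369 - 42923)/(q(190, -142) - 29552) = (41369 - 42923)/(0 - 29552) = -1554/(-29552) = -1554*(-1/29552) = 777/14776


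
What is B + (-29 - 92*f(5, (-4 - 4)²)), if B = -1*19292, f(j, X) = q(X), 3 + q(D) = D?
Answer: -24933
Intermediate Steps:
q(D) = -3 + D
f(j, X) = -3 + X
B = -19292
B + (-29 - 92*f(5, (-4 - 4)²)) = -19292 + (-29 - 92*(-3 + (-4 - 4)²)) = -19292 + (-29 - 92*(-3 + (-8)²)) = -19292 + (-29 - 92*(-3 + 64)) = -19292 + (-29 - 92*61) = -19292 + (-29 - 5612) = -19292 - 5641 = -24933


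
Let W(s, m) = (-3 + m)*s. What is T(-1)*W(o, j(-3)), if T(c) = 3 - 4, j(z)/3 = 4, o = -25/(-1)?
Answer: -225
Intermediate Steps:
o = 25 (o = -25*(-1) = 25)
j(z) = 12 (j(z) = 3*4 = 12)
W(s, m) = s*(-3 + m)
T(c) = -1
T(-1)*W(o, j(-3)) = -25*(-3 + 12) = -25*9 = -1*225 = -225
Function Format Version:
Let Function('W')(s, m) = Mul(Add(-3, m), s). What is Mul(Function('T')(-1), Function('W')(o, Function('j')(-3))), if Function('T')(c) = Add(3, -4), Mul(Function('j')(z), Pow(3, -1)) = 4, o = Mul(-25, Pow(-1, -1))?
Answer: -225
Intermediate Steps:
o = 25 (o = Mul(-25, -1) = 25)
Function('j')(z) = 12 (Function('j')(z) = Mul(3, 4) = 12)
Function('W')(s, m) = Mul(s, Add(-3, m))
Function('T')(c) = -1
Mul(Function('T')(-1), Function('W')(o, Function('j')(-3))) = Mul(-1, Mul(25, Add(-3, 12))) = Mul(-1, Mul(25, 9)) = Mul(-1, 225) = -225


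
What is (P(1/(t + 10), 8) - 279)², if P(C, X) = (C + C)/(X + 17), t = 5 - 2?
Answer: 8221592929/105625 ≈ 77838.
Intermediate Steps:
t = 3
P(C, X) = 2*C/(17 + X) (P(C, X) = (2*C)/(17 + X) = 2*C/(17 + X))
(P(1/(t + 10), 8) - 279)² = (2/((3 + 10)*(17 + 8)) - 279)² = (2/(13*25) - 279)² = (2*(1/13)*(1/25) - 279)² = (2/325 - 279)² = (-90673/325)² = 8221592929/105625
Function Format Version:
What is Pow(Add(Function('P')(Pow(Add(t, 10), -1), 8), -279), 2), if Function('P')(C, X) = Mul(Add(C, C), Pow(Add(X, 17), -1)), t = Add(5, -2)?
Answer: Rational(8221592929, 105625) ≈ 77838.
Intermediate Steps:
t = 3
Function('P')(C, X) = Mul(2, C, Pow(Add(17, X), -1)) (Function('P')(C, X) = Mul(Mul(2, C), Pow(Add(17, X), -1)) = Mul(2, C, Pow(Add(17, X), -1)))
Pow(Add(Function('P')(Pow(Add(t, 10), -1), 8), -279), 2) = Pow(Add(Mul(2, Pow(Add(3, 10), -1), Pow(Add(17, 8), -1)), -279), 2) = Pow(Add(Mul(2, Pow(13, -1), Pow(25, -1)), -279), 2) = Pow(Add(Mul(2, Rational(1, 13), Rational(1, 25)), -279), 2) = Pow(Add(Rational(2, 325), -279), 2) = Pow(Rational(-90673, 325), 2) = Rational(8221592929, 105625)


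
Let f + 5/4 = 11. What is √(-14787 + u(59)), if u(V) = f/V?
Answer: I*√205891887/118 ≈ 121.6*I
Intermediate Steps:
f = 39/4 (f = -5/4 + 11 = 39/4 ≈ 9.7500)
u(V) = 39/(4*V)
√(-14787 + u(59)) = √(-14787 + (39/4)/59) = √(-14787 + (39/4)*(1/59)) = √(-14787 + 39/236) = √(-3489693/236) = I*√205891887/118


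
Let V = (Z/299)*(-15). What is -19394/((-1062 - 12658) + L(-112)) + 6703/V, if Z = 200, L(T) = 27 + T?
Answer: -5521951517/8283000 ≈ -666.66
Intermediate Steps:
V = -3000/299 (V = (200/299)*(-15) = -3000/299 ≈ -10.033)
-19394/((-1062 - 12658) + L(-112)) + 6703/V = -19394/((-1062 - 12658) + (27 - 112)) + 6703/(-3000/299) = -19394/(-13720 - 85) + 6703*(-299/3000) = -19394/(-13805) - 2004197/3000 = -19394*(-1/13805) - 2004197/3000 = 19394/13805 - 2004197/3000 = -5521951517/8283000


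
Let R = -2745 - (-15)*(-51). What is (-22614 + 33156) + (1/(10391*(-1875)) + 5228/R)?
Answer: 24027363879383/2279525625 ≈ 10541.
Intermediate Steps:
R = -3510 (R = -2745 - 1*765 = -2745 - 765 = -3510)
(-22614 + 33156) + (1/(10391*(-1875)) + 5228/R) = (-22614 + 33156) + (1/(10391*(-1875)) + 5228/(-3510)) = 10542 + ((1/10391)*(-1/1875) + 5228*(-1/3510)) = 10542 + (-1/19483125 - 2614/1755) = 10542 - 3395259367/2279525625 = 24027363879383/2279525625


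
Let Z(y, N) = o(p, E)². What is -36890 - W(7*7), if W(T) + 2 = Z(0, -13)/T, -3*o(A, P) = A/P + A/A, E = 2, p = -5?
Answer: -7230049/196 ≈ -36888.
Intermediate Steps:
o(A, P) = -⅓ - A/(3*P) (o(A, P) = -(A/P + A/A)/3 = -(A/P + 1)/3 = -(1 + A/P)/3 = -⅓ - A/(3*P))
Z(y, N) = ¼ (Z(y, N) = ((⅓)*(-1*(-5) - 1*2)/2)² = ((⅓)*(½)*(5 - 2))² = ((⅓)*(½)*3)² = (½)² = ¼)
W(T) = -2 + 1/(4*T)
-36890 - W(7*7) = -36890 - (-2 + 1/(4*((7*7)))) = -36890 - (-2 + (¼)/49) = -36890 - (-2 + (¼)*(1/49)) = -36890 - (-2 + 1/196) = -36890 - 1*(-391/196) = -36890 + 391/196 = -7230049/196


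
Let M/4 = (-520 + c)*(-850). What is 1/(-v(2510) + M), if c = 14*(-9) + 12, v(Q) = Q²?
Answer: -1/4144500 ≈ -2.4128e-7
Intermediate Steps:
c = -114 (c = -126 + 12 = -114)
M = 2155600 (M = 4*((-520 - 114)*(-850)) = 4*(-634*(-850)) = 4*538900 = 2155600)
1/(-v(2510) + M) = 1/(-1*2510² + 2155600) = 1/(-1*6300100 + 2155600) = 1/(-6300100 + 2155600) = 1/(-4144500) = -1/4144500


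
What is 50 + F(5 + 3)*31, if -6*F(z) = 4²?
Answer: -98/3 ≈ -32.667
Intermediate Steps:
F(z) = -8/3 (F(z) = -⅙*4² = -⅙*16 = -8/3)
50 + F(5 + 3)*31 = 50 - 8/3*31 = 50 - 248/3 = -98/3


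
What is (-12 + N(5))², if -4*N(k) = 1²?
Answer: 2401/16 ≈ 150.06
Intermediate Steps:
N(k) = -¼ (N(k) = -¼*1² = -¼*1 = -¼)
(-12 + N(5))² = (-12 - ¼)² = (-49/4)² = 2401/16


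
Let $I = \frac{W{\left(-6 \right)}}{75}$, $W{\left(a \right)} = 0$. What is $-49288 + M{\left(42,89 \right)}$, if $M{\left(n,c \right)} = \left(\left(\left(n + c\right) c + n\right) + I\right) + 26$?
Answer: $-37561$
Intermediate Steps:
$I = 0$ ($I = \frac{0}{75} = 0 \cdot \frac{1}{75} = 0$)
$M{\left(n,c \right)} = 26 + n + c \left(c + n\right)$ ($M{\left(n,c \right)} = \left(\left(\left(n + c\right) c + n\right) + 0\right) + 26 = \left(\left(\left(c + n\right) c + n\right) + 0\right) + 26 = \left(\left(c \left(c + n\right) + n\right) + 0\right) + 26 = \left(\left(n + c \left(c + n\right)\right) + 0\right) + 26 = \left(n + c \left(c + n\right)\right) + 26 = 26 + n + c \left(c + n\right)$)
$-49288 + M{\left(42,89 \right)} = -49288 + \left(26 + 42 + 89^{2} + 89 \cdot 42\right) = -49288 + \left(26 + 42 + 7921 + 3738\right) = -49288 + 11727 = -37561$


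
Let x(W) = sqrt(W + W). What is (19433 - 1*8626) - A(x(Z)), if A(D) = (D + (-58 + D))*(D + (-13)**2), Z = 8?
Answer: 19457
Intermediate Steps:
x(W) = sqrt(2)*sqrt(W) (x(W) = sqrt(2*W) = sqrt(2)*sqrt(W))
A(D) = (-58 + 2*D)*(169 + D) (A(D) = (-58 + 2*D)*(D + 169) = (-58 + 2*D)*(169 + D))
(19433 - 1*8626) - A(x(Z)) = (19433 - 1*8626) - (-9802 + 2*(sqrt(2)*sqrt(8))**2 + 280*(sqrt(2)*sqrt(8))) = (19433 - 8626) - (-9802 + 2*(sqrt(2)*(2*sqrt(2)))**2 + 280*(sqrt(2)*(2*sqrt(2)))) = 10807 - (-9802 + 2*4**2 + 280*4) = 10807 - (-9802 + 2*16 + 1120) = 10807 - (-9802 + 32 + 1120) = 10807 - 1*(-8650) = 10807 + 8650 = 19457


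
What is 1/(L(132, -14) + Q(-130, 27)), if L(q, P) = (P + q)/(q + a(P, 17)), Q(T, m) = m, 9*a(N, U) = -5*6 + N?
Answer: 572/15975 ≈ 0.035806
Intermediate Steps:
a(N, U) = -10/3 + N/9 (a(N, U) = (-5*6 + N)/9 = (-30 + N)/9 = -10/3 + N/9)
L(q, P) = (P + q)/(-10/3 + q + P/9) (L(q, P) = (P + q)/(q + (-10/3 + P/9)) = (P + q)/(-10/3 + q + P/9))
1/(L(132, -14) + Q(-130, 27)) = 1/(9*(-14 + 132)/(-30 - 14 + 9*132) + 27) = 1/(9*118/(-30 - 14 + 1188) + 27) = 1/(9*118/1144 + 27) = 1/(9*(1/1144)*118 + 27) = 1/(531/572 + 27) = 1/(15975/572) = 572/15975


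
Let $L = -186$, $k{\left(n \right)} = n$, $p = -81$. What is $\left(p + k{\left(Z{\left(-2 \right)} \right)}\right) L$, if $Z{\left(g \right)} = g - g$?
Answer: $15066$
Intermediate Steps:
$Z{\left(g \right)} = 0$
$\left(p + k{\left(Z{\left(-2 \right)} \right)}\right) L = \left(-81 + 0\right) \left(-186\right) = \left(-81\right) \left(-186\right) = 15066$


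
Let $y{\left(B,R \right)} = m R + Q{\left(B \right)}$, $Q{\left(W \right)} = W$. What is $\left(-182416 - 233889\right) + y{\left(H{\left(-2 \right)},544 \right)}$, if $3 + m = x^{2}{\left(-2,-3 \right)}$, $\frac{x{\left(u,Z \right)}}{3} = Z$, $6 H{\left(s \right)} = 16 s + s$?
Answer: $- \frac{1121636}{3} \approx -3.7388 \cdot 10^{5}$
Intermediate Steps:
$H{\left(s \right)} = \frac{17 s}{6}$ ($H{\left(s \right)} = \frac{16 s + s}{6} = \frac{17 s}{6}$)
$x{\left(u,Z \right)} = 3 Z$
$m = 78$ ($m = -3 + \left(3 \left(-3\right)\right)^{2} = -3 + \left(-9\right)^{2} = -3 + 81 = 78$)
$y{\left(B,R \right)} = B + 78 R$ ($y{\left(B,R \right)} = 78 R + B = B + 78 R$)
$\left(-182416 - 233889\right) + y{\left(H{\left(-2 \right)},544 \right)} = \left(-182416 - 233889\right) + \left(\frac{17}{6} \left(-2\right) + 78 \cdot 544\right) = -416305 + \left(- \frac{17}{3} + 42432\right) = -416305 + \frac{127279}{3} = - \frac{1121636}{3}$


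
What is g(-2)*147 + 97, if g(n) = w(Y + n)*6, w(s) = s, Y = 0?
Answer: -1667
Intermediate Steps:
g(n) = 6*n (g(n) = (0 + n)*6 = n*6 = 6*n)
g(-2)*147 + 97 = (6*(-2))*147 + 97 = -12*147 + 97 = -1764 + 97 = -1667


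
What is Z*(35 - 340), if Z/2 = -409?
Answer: 249490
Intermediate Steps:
Z = -818 (Z = 2*(-409) = -818)
Z*(35 - 340) = -818*(35 - 340) = -818*(-305) = 249490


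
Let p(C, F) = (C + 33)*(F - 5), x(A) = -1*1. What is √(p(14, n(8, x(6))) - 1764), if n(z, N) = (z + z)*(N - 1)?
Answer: I*√3503 ≈ 59.186*I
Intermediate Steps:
x(A) = -1
n(z, N) = 2*z*(-1 + N) (n(z, N) = (2*z)*(-1 + N) = 2*z*(-1 + N))
p(C, F) = (-5 + F)*(33 + C) (p(C, F) = (33 + C)*(-5 + F) = (-5 + F)*(33 + C))
√(p(14, n(8, x(6))) - 1764) = √((-165 - 5*14 + 33*(2*8*(-1 - 1)) + 14*(2*8*(-1 - 1))) - 1764) = √((-165 - 70 + 33*(2*8*(-2)) + 14*(2*8*(-2))) - 1764) = √((-165 - 70 + 33*(-32) + 14*(-32)) - 1764) = √((-165 - 70 - 1056 - 448) - 1764) = √(-1739 - 1764) = √(-3503) = I*√3503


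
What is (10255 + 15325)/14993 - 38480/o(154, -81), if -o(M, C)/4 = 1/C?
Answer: -11682819880/14993 ≈ -7.7922e+5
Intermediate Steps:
o(M, C) = -4/C
(10255 + 15325)/14993 - 38480/o(154, -81) = (10255 + 15325)/14993 - 38480/((-4/(-81))) = 25580*(1/14993) - 38480/((-4*(-1/81))) = 25580/14993 - 38480/4/81 = 25580/14993 - 38480*81/4 = 25580/14993 - 779220 = -11682819880/14993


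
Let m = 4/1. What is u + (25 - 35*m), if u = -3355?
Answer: -3470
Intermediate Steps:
m = 4 (m = 4*1 = 4)
u + (25 - 35*m) = -3355 + (25 - 35*4) = -3355 + (25 - 140) = -3355 - 115 = -3470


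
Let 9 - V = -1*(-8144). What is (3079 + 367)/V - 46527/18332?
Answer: -441669217/149130820 ≈ -2.9616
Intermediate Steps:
V = -8135 (V = 9 - (-1)*(-8144) = 9 - 1*8144 = 9 - 8144 = -8135)
(3079 + 367)/V - 46527/18332 = (3079 + 367)/(-8135) - 46527/18332 = 3446*(-1/8135) - 46527*1/18332 = -3446/8135 - 46527/18332 = -441669217/149130820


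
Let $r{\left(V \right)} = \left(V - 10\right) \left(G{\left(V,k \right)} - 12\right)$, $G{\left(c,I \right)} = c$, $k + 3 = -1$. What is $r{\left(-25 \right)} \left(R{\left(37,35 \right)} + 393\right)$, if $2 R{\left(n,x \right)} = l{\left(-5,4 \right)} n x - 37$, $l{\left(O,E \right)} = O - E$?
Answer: $-7061635$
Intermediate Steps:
$k = -4$ ($k = -3 - 1 = -4$)
$R{\left(n,x \right)} = - \frac{37}{2} - \frac{9 n x}{2}$ ($R{\left(n,x \right)} = \frac{\left(-5 - 4\right) n x - 37}{2} = \frac{- 9 n x - 37}{2} = \frac{-37 - 9 n x}{2} = - \frac{37}{2} - \frac{9 n x}{2}$)
$r{\left(V \right)} = \left(-12 + V\right) \left(-10 + V\right)$ ($r{\left(V \right)} = \left(V - 10\right) \left(V - 12\right) = \left(-10 + V\right) \left(-12 + V\right) = \left(-12 + V\right) \left(-10 + V\right)$)
$r{\left(-25 \right)} \left(R{\left(37,35 \right)} + 393\right) = \left(120 + \left(-25\right)^{2} - -550\right) \left(\left(- \frac{37}{2} - \frac{333}{2} \cdot 35\right) + 393\right) = \left(120 + 625 + 550\right) \left(\left(- \frac{37}{2} - \frac{11655}{2}\right) + 393\right) = 1295 \left(-5846 + 393\right) = 1295 \left(-5453\right) = -7061635$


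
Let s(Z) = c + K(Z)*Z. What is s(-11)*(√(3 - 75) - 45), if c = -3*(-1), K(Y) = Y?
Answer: -5580 + 744*I*√2 ≈ -5580.0 + 1052.2*I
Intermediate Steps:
c = 3
s(Z) = 3 + Z² (s(Z) = 3 + Z*Z = 3 + Z²)
s(-11)*(√(3 - 75) - 45) = (3 + (-11)²)*(√(3 - 75) - 45) = (3 + 121)*(√(-72) - 45) = 124*(6*I*√2 - 45) = 124*(-45 + 6*I*√2) = -5580 + 744*I*√2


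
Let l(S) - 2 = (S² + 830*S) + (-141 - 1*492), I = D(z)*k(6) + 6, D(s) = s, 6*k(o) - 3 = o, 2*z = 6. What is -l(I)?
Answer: -32777/4 ≈ -8194.3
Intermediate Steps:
z = 3 (z = (½)*6 = 3)
k(o) = ½ + o/6
I = 21/2 (I = 3*(½ + (⅙)*6) + 6 = 3*(½ + 1) + 6 = 3*(3/2) + 6 = 9/2 + 6 = 21/2 ≈ 10.500)
l(S) = -631 + S² + 830*S (l(S) = 2 + ((S² + 830*S) + (-141 - 1*492)) = 2 + ((S² + 830*S) + (-141 - 492)) = 2 + ((S² + 830*S) - 633) = 2 + (-633 + S² + 830*S) = -631 + S² + 830*S)
-l(I) = -(-631 + (21/2)² + 830*(21/2)) = -(-631 + 441/4 + 8715) = -1*32777/4 = -32777/4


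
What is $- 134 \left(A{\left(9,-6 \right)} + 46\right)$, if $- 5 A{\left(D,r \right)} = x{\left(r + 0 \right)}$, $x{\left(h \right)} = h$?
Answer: $- \frac{31624}{5} \approx -6324.8$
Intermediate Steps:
$A{\left(D,r \right)} = - \frac{r}{5}$ ($A{\left(D,r \right)} = - \frac{r + 0}{5} = - \frac{r}{5}$)
$- 134 \left(A{\left(9,-6 \right)} + 46\right) = - 134 \left(\left(- \frac{1}{5}\right) \left(-6\right) + 46\right) = - 134 \left(\frac{6}{5} + 46\right) = \left(-134\right) \frac{236}{5} = - \frac{31624}{5}$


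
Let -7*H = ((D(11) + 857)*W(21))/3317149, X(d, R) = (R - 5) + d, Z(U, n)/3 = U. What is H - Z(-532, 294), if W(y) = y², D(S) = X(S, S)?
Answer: 5294114742/3317149 ≈ 1596.0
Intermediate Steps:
Z(U, n) = 3*U
X(d, R) = -5 + R + d (X(d, R) = (-5 + R) + d = -5 + R + d)
D(S) = -5 + 2*S (D(S) = -5 + S + S = -5 + 2*S)
H = -55062/3317149 (H = -((-5 + 2*11) + 857)*21²/(7*3317149) = -((-5 + 22) + 857)*441/(7*3317149) = -(17 + 857)*441/(7*3317149) = -874*441/(7*3317149) = -55062/3317149 ≈ -0.016599)
H - Z(-532, 294) = -55062/3317149 - 3*(-532) = -55062/3317149 - 1*(-1596) = -55062/3317149 + 1596 = 5294114742/3317149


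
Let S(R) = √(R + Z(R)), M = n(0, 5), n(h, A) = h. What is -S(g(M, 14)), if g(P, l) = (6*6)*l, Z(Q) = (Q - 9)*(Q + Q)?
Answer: -6*√13874 ≈ -706.73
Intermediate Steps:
Z(Q) = 2*Q*(-9 + Q) (Z(Q) = (-9 + Q)*(2*Q) = 2*Q*(-9 + Q))
M = 0
g(P, l) = 36*l
S(R) = √(R + 2*R*(-9 + R))
-S(g(M, 14)) = -√((36*14)*(-17 + 2*(36*14))) = -√(504*(-17 + 2*504)) = -√(504*(-17 + 1008)) = -√(504*991) = -√499464 = -6*√13874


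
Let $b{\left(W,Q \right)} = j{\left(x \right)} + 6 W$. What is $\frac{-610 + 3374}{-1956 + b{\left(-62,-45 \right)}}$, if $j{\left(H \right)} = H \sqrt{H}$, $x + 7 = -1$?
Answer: $- \frac{201081}{169378} + \frac{691 i \sqrt{2}}{84689} \approx -1.1872 + 0.011539 i$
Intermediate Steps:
$x = -8$ ($x = -7 - 1 = -8$)
$j{\left(H \right)} = H^{\frac{3}{2}}$
$b{\left(W,Q \right)} = 6 W - 16 i \sqrt{2}$ ($b{\left(W,Q \right)} = \left(-8\right)^{\frac{3}{2}} + 6 W = - 16 i \sqrt{2} + 6 W = 6 W - 16 i \sqrt{2}$)
$\frac{-610 + 3374}{-1956 + b{\left(-62,-45 \right)}} = \frac{-610 + 3374}{-1956 + \left(6 \left(-62\right) - 16 i \sqrt{2}\right)} = \frac{2764}{-1956 - \left(372 + 16 i \sqrt{2}\right)} = \frac{2764}{-2328 - 16 i \sqrt{2}}$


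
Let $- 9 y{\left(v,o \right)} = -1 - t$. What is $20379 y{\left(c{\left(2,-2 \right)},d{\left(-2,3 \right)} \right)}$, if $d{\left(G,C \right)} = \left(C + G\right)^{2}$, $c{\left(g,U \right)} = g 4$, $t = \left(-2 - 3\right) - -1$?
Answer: $-6793$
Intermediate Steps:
$t = -4$ ($t = \left(-2 - 3\right) + 1 = -5 + 1 = -4$)
$c{\left(g,U \right)} = 4 g$
$y{\left(v,o \right)} = - \frac{1}{3}$ ($y{\left(v,o \right)} = - \frac{-1 - -4}{9} = - \frac{-1 + 4}{9} = \left(- \frac{1}{9}\right) 3 = - \frac{1}{3}$)
$20379 y{\left(c{\left(2,-2 \right)},d{\left(-2,3 \right)} \right)} = 20379 \left(- \frac{1}{3}\right) = -6793$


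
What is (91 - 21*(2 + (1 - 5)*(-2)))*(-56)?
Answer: 6664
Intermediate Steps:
(91 - 21*(2 + (1 - 5)*(-2)))*(-56) = (91 - 21*(2 - 4*(-2)))*(-56) = (91 - 21*(2 + 8))*(-56) = (91 - 21*10)*(-56) = (91 - 210)*(-56) = -119*(-56) = 6664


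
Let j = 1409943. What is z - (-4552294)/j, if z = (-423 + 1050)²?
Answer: 554294033941/1409943 ≈ 3.9313e+5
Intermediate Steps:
z = 393129 (z = 627² = 393129)
z - (-4552294)/j = 393129 - (-4552294)/1409943 = 393129 - 1*(-4552294/1409943) = 393129 + 4552294/1409943 = 554294033941/1409943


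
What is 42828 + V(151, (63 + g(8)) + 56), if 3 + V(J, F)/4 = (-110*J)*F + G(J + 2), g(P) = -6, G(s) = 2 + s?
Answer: -7464284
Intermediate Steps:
V(J, F) = 4 + 4*J - 440*F*J (V(J, F) = -12 + 4*((-110*J)*F + (2 + (J + 2))) = -12 + 4*(-110*F*J + (2 + (2 + J))) = -12 + 4*(-110*F*J + (4 + J)) = -12 + 4*(4 + J - 110*F*J) = -12 + (16 + 4*J - 440*F*J) = 4 + 4*J - 440*F*J)
42828 + V(151, (63 + g(8)) + 56) = 42828 + (4 + 4*151 - 440*((63 - 6) + 56)*151) = 42828 + (4 + 604 - 440*(57 + 56)*151) = 42828 + (4 + 604 - 440*113*151) = 42828 + (4 + 604 - 7507720) = 42828 - 7507112 = -7464284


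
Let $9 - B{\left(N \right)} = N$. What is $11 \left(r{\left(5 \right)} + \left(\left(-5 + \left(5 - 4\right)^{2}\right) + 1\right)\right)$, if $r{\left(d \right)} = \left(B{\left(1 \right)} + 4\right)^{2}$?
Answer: $1551$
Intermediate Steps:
$B{\left(N \right)} = 9 - N$
$r{\left(d \right)} = 144$ ($r{\left(d \right)} = \left(\left(9 - 1\right) + 4\right)^{2} = \left(8 + 4\right)^{2} = 12^{2} = 144$)
$11 \left(r{\left(5 \right)} + \left(\left(-5 + \left(5 - 4\right)^{2}\right) + 1\right)\right) = 11 \left(144 + \left(\left(-5 + \left(5 - 4\right)^{2}\right) + 1\right)\right) = 11 \left(144 + \left(\left(-5 + 1^{2}\right) + 1\right)\right) = 11 \left(144 + \left(\left(-5 + 1\right) + 1\right)\right) = 11 \left(144 + \left(-4 + 1\right)\right) = 11 \left(144 - 3\right) = 11 \cdot 141 = 1551$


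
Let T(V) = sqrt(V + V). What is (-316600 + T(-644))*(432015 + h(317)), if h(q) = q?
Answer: -136876311200 + 864664*I*sqrt(322) ≈ -1.3688e+11 + 1.5516e+7*I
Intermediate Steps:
T(V) = sqrt(2)*sqrt(V) (T(V) = sqrt(2*V) = sqrt(2)*sqrt(V))
(-316600 + T(-644))*(432015 + h(317)) = (-316600 + sqrt(2)*sqrt(-644))*(432015 + 317) = (-316600 + sqrt(2)*(2*I*sqrt(161)))*432332 = (-316600 + 2*I*sqrt(322))*432332 = -136876311200 + 864664*I*sqrt(322)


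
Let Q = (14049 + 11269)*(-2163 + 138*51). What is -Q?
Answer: -123425250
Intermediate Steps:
Q = 123425250 (Q = 25318*(-2163 + 7038) = 25318*4875 = 123425250)
-Q = -1*123425250 = -123425250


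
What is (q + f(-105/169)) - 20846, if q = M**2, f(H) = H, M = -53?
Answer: -3048358/169 ≈ -18038.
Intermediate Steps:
q = 2809 (q = (-53)**2 = 2809)
(q + f(-105/169)) - 20846 = (2809 - 105/169) - 20846 = 474616/169 - 20846 = -3048358/169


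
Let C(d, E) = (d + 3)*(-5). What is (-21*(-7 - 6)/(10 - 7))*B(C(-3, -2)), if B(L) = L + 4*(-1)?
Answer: -364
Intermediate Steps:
C(d, E) = -15 - 5*d (C(d, E) = (3 + d)*(-5) = -15 - 5*d)
B(L) = -4 + L (B(L) = L - 4 = -4 + L)
(-21*(-7 - 6)/(10 - 7))*B(C(-3, -2)) = (-21*(-7 - 6)/(10 - 7))*(-4 + (-15 - 5*(-3))) = (-(-273)/3)*(-4 + (-15 + 15)) = (-(-273)/3)*(-4 + 0) = -21*(-13/3)*(-4) = 91*(-4) = -364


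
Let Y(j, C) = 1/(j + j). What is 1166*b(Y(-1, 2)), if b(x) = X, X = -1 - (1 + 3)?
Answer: -5830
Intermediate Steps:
Y(j, C) = 1/(2*j)
X = -5 (X = -1 - 4 = -5)
b(x) = -5
1166*b(Y(-1, 2)) = 1166*(-5) = -5830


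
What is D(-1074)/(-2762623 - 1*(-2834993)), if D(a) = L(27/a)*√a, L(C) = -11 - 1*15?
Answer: -13*I*√1074/36185 ≈ -0.011774*I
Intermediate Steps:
L(C) = -26 (L(C) = -11 - 15 = -26)
D(a) = -26*√a
D(-1074)/(-2762623 - 1*(-2834993)) = (-26*I*√1074)/(-2762623 - 1*(-2834993)) = (-26*I*√1074)/(-2762623 + 2834993) = -26*I*√1074/72370 = -26*I*√1074*(1/72370) = -13*I*√1074/36185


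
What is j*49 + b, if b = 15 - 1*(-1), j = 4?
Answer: 212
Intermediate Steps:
b = 16 (b = 15 + 1 = 16)
j*49 + b = 4*49 + 16 = 196 + 16 = 212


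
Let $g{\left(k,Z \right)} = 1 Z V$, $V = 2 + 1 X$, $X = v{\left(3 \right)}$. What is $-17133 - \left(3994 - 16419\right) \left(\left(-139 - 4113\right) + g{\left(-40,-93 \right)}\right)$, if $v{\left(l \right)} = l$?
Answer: $-58625858$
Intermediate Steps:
$X = 3$
$V = 5$ ($V = 2 + 1 \cdot 3 = 2 + 3 = 5$)
$g{\left(k,Z \right)} = 5 Z$ ($g{\left(k,Z \right)} = 1 Z 5 = Z 5 = 5 Z$)
$-17133 - \left(3994 - 16419\right) \left(\left(-139 - 4113\right) + g{\left(-40,-93 \right)}\right) = -17133 - \left(3994 - 16419\right) \left(\left(-139 - 4113\right) + 5 \left(-93\right)\right) = -17133 - - 12425 \left(-4252 - 465\right) = -17133 - \left(-12425\right) \left(-4717\right) = -17133 - 58608725 = -58625858$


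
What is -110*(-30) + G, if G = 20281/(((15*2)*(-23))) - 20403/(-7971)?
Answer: 6000795073/1833330 ≈ 3273.2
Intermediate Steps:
G = -49193927/1833330 (G = 20281/((30*(-23))) - 20403*(-1/7971) = 20281/(-690) + 6801/2657 = 20281*(-1/690) + 6801/2657 = -20281/690 + 6801/2657 = -49193927/1833330 ≈ -26.833)
-110*(-30) + G = -110*(-30) - 49193927/1833330 = 3300 - 49193927/1833330 = 6000795073/1833330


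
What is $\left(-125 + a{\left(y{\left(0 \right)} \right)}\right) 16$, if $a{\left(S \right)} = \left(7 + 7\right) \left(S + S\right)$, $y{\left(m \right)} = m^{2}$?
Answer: $-2000$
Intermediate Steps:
$a{\left(S \right)} = 28 S$ ($a{\left(S \right)} = 14 \cdot 2 S = 28 S$)
$\left(-125 + a{\left(y{\left(0 \right)} \right)}\right) 16 = \left(-125 + 28 \cdot 0^{2}\right) 16 = \left(-125 + 28 \cdot 0\right) 16 = \left(-125 + 0\right) 16 = \left(-125\right) 16 = -2000$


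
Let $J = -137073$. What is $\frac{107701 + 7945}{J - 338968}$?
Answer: $- \frac{115646}{476041} \approx -0.24293$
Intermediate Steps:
$\frac{107701 + 7945}{J - 338968} = \frac{107701 + 7945}{-137073 - 338968} = \frac{115646}{-476041} = 115646 \left(- \frac{1}{476041}\right) = - \frac{115646}{476041}$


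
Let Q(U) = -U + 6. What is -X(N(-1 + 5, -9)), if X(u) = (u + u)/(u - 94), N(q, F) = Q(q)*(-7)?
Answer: -7/27 ≈ -0.25926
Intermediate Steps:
Q(U) = 6 - U
N(q, F) = -42 + 7*q (N(q, F) = (6 - q)*(-7) = -42 + 7*q)
X(u) = 2*u/(-94 + u) (X(u) = (2*u)/(-94 + u) = 2*u/(-94 + u))
-X(N(-1 + 5, -9)) = -2*(-42 + 7*(-1 + 5))/(-94 + (-42 + 7*(-1 + 5))) = -2*(-42 + 7*4)/(-94 + (-42 + 7*4)) = -2*(-42 + 28)/(-94 + (-42 + 28)) = -2*(-14)/(-94 - 14) = -2*(-14)/(-108) = -2*(-14)*(-1)/108 = -1*7/27 = -7/27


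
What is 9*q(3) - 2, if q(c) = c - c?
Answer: -2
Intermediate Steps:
q(c) = 0
9*q(3) - 2 = 9*0 - 2 = 0 - 2 = -2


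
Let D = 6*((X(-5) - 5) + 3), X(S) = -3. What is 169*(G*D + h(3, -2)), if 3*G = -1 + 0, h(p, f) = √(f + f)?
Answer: 1690 + 338*I ≈ 1690.0 + 338.0*I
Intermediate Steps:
h(p, f) = √2*√f (h(p, f) = √(2*f) = √2*√f)
G = -⅓ (G = (-1 + 0)/3 = (⅓)*(-1) = -⅓ ≈ -0.33333)
D = -30 (D = 6*((-3 - 5) + 3) = 6*(-8 + 3) = 6*(-5) = -30)
169*(G*D + h(3, -2)) = 169*(-⅓*(-30) + √2*√(-2)) = 169*(10 + √2*(I*√2)) = 169*(10 + 2*I) = 1690 + 338*I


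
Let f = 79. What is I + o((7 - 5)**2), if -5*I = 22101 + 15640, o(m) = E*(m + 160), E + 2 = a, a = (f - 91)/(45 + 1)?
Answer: -910683/115 ≈ -7919.0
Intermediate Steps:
a = -6/23 (a = (79 - 91)/(45 + 1) = -12/46 = -12*1/46 = -6/23 ≈ -0.26087)
E = -52/23 (E = -2 - 6/23 = -52/23 ≈ -2.2609)
o(m) = -8320/23 - 52*m/23 (o(m) = -52*(m + 160)/23 = -52*(160 + m)/23 = -8320/23 - 52*m/23)
I = -37741/5 (I = -(22101 + 15640)/5 = -1/5*37741 = -37741/5 ≈ -7548.2)
I + o((7 - 5)**2) = -37741/5 + (-8320/23 - 52*(7 - 5)**2/23) = -37741/5 + (-8320/23 - 52/23*2**2) = -37741/5 + (-8320/23 - 52/23*4) = -37741/5 + (-8320/23 - 208/23) = -37741/5 - 8528/23 = -910683/115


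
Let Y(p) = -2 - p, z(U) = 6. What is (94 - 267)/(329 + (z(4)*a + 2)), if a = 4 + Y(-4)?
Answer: -173/367 ≈ -0.47139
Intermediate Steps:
a = 6 (a = 4 + (-2 - 1*(-4)) = 4 + (-2 + 4) = 4 + 2 = 6)
(94 - 267)/(329 + (z(4)*a + 2)) = (94 - 267)/(329 + (6*6 + 2)) = -173/(329 + (36 + 2)) = -173/(329 + 38) = -173/367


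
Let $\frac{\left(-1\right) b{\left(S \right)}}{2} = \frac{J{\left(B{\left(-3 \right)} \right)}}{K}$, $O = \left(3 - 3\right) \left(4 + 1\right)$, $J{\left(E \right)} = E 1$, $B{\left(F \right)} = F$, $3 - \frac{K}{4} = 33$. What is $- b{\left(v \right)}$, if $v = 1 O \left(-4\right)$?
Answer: $\frac{1}{20} \approx 0.05$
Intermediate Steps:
$K = -120$ ($K = 12 - 132 = -120$)
$J{\left(E \right)} = E$
$O = 0$ ($O = 0 \cdot 5 = 0$)
$v = 0$ ($v = 1 \cdot 0 \left(-4\right) = 0 \left(-4\right) = 0$)
$b{\left(S \right)} = - \frac{1}{20}$ ($b{\left(S \right)} = - 2 \left(- \frac{3}{-120}\right) = - 2 \left(\left(-3\right) \left(- \frac{1}{120}\right)\right) = \left(-2\right) \frac{1}{40} = - \frac{1}{20}$)
$- b{\left(v \right)} = \left(-1\right) \left(- \frac{1}{20}\right) = \frac{1}{20}$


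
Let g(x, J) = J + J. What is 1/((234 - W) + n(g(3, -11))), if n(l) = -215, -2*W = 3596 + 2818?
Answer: 1/3226 ≈ 0.00030998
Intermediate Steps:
W = -3207 (W = -(3596 + 2818)/2 = -1/2*6414 = -3207)
g(x, J) = 2*J
1/((234 - W) + n(g(3, -11))) = 1/((234 - 1*(-3207)) - 215) = 1/((234 + 3207) - 215) = 1/(3441 - 215) = 1/3226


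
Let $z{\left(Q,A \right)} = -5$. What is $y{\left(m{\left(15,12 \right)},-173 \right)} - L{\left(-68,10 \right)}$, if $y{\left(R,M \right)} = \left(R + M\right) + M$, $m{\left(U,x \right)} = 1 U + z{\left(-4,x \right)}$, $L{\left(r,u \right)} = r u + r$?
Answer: $412$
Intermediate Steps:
$L{\left(r,u \right)} = r + r u$
$m{\left(U,x \right)} = -5 + U$ ($m{\left(U,x \right)} = 1 U - 5 = U - 5 = -5 + U$)
$y{\left(R,M \right)} = R + 2 M$ ($y{\left(R,M \right)} = \left(M + R\right) + M = R + 2 M$)
$y{\left(m{\left(15,12 \right)},-173 \right)} - L{\left(-68,10 \right)} = \left(\left(-5 + 15\right) + 2 \left(-173\right)\right) - - 68 \left(1 + 10\right) = \left(10 - 346\right) - \left(-68\right) 11 = -336 - -748 = -336 + 748 = 412$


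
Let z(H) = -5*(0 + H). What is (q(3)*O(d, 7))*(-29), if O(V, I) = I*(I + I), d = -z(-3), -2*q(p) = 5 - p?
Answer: 2842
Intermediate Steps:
z(H) = -5*H
q(p) = -5/2 + p/2 (q(p) = -(5 - p)/2 = -5/2 + p/2)
d = -15 (d = -(-5)*(-3) = -1*15 = -15)
O(V, I) = 2*I² (O(V, I) = I*(2*I) = 2*I²)
(q(3)*O(d, 7))*(-29) = ((-5/2 + (½)*3)*(2*7²))*(-29) = ((-5/2 + 3/2)*(2*49))*(-29) = -1*98*(-29) = -98*(-29) = 2842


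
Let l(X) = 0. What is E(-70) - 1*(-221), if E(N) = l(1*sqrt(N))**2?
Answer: 221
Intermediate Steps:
E(N) = 0 (E(N) = 0**2 = 0)
E(-70) - 1*(-221) = 0 - 1*(-221) = 0 + 221 = 221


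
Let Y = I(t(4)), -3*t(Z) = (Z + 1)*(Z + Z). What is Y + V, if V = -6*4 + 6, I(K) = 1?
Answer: -17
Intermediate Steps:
t(Z) = -2*Z*(1 + Z)/3 (t(Z) = -(Z + 1)*(Z + Z)/3 = -(1 + Z)*2*Z/3 = -2*Z*(1 + Z)/3)
V = -18 (V = -24 + 6 = -18)
Y = 1
Y + V = 1 - 18 = -17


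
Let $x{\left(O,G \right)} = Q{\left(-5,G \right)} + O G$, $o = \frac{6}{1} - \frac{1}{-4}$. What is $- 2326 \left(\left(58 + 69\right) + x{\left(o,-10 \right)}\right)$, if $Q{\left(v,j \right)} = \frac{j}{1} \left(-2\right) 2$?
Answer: $-243067$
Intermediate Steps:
$Q{\left(v,j \right)} = - 4 j$ ($Q{\left(v,j \right)} = j 1 \left(-2\right) 2 = j \left(-2\right) 2 = - 2 j 2 = - 4 j$)
$o = \frac{25}{4}$ ($o = 6 \cdot 1 - - \frac{1}{4} = 6 + \frac{1}{4} = \frac{25}{4} \approx 6.25$)
$x{\left(O,G \right)} = - 4 G + G O$ ($x{\left(O,G \right)} = - 4 G + O G = - 4 G + G O$)
$- 2326 \left(\left(58 + 69\right) + x{\left(o,-10 \right)}\right) = - 2326 \left(\left(58 + 69\right) - 10 \left(-4 + \frac{25}{4}\right)\right) = - 2326 \left(127 - \frac{45}{2}\right) = \left(-2326\right) \frac{209}{2} = -243067$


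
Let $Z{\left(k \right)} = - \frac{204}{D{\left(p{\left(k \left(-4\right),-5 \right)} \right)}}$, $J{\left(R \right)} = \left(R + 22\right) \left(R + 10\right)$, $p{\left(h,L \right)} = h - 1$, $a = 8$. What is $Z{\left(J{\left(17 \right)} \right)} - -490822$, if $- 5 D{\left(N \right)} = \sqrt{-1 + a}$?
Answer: $490822 + \frac{1020 \sqrt{7}}{7} \approx 4.9121 \cdot 10^{5}$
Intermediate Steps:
$p{\left(h,L \right)} = -1 + h$
$D{\left(N \right)} = - \frac{\sqrt{7}}{5}$ ($D{\left(N \right)} = - \frac{\sqrt{-1 + 8}}{5} = - \frac{\sqrt{7}}{5}$)
$J{\left(R \right)} = \left(10 + R\right) \left(22 + R\right)$ ($J{\left(R \right)} = \left(22 + R\right) \left(10 + R\right) = \left(10 + R\right) \left(22 + R\right)$)
$Z{\left(k \right)} = \frac{1020 \sqrt{7}}{7}$ ($Z{\left(k \right)} = - \frac{204}{\left(- \frac{1}{5}\right) \sqrt{7}} = - 204 \left(- \frac{5 \sqrt{7}}{7}\right) = \frac{1020 \sqrt{7}}{7}$)
$Z{\left(J{\left(17 \right)} \right)} - -490822 = \frac{1020 \sqrt{7}}{7} - -490822 = \frac{1020 \sqrt{7}}{7} + 490822 = 490822 + \frac{1020 \sqrt{7}}{7}$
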